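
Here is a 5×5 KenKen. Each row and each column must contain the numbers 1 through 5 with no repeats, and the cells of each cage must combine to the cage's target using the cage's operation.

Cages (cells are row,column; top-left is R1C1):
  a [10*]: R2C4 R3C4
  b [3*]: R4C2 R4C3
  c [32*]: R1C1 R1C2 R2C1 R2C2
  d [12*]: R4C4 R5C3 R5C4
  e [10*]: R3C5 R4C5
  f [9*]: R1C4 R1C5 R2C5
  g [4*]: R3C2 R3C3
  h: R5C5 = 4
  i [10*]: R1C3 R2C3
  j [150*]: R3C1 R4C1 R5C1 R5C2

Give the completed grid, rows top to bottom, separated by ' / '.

4 2 5 3 1 / 1 4 2 5 3 / 3 1 4 2 5 / 5 3 1 4 2 / 2 5 3 1 4

Cage f has product 9, which forces R1C4 = 3.
The 3 cells of cage f must have product 9, so R1C5 = 1.
The 3 cells of cage f must have product 9, leaving R2C5 = 3.
Cage j has product 150, which forces R5C2 = 5.
Cage h is given, so R5C5 = 4.
The 3 cells of cage d must have product 12, so R4C4 = 4.
The 3 cells of cage d must have product 12, leaving R5C3 = 3.
Row 5 now contains 4, leaving R5C4 = 1.
Cage b needs two cells with product 3, which forces R4C2 = 3.
Column 3 already has 3; hence R4C3 = 1.
Row 5 now contains 3, leaving R5C1 = 2.
Column 1 already has 2, leaving R1C1 = 4.
Cage c needs product 32, so R1C2 = 2.
Row 1 already has 2, which forces R1C3 = 5.
Cage c needs product 32; hence R2C1 = 1.
The 4 cells of cage c must have product 32, which forces R2C2 = 4.
Column 3 already has 5; hence R2C3 = 2.
Row 2 already has 2, which forces R2C4 = 5.
Cage j needs product 150, leaving R3C1 = 3.
The two cells of cage g must have product 4, which forces R3C2 = 1.
1 is placed in column 3, which forces R3C3 = 4.
Column 4 already has 5, leaving R3C4 = 2.
Row 3 now contains 2, leaving R3C5 = 5.
Row 4 already has 3, so R4C1 = 5.
5 is placed in column 5, which forces R4C5 = 2.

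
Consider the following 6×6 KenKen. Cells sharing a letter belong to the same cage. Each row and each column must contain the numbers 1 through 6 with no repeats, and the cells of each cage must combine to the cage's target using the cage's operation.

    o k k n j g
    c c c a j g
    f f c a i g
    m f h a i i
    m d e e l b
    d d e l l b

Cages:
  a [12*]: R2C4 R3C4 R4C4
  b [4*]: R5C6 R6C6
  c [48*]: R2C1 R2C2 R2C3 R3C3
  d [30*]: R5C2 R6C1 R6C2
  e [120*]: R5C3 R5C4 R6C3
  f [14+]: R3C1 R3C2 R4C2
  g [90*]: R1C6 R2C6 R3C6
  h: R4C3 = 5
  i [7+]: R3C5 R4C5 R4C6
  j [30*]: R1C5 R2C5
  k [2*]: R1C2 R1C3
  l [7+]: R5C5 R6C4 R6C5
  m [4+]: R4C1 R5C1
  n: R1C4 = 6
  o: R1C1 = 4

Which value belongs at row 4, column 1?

Cage o is given, so R1C1 = 4.
Cage n is given, which forces R1C4 = 6.
Row 1 already has 6, leaving R1C5 = 5.
5 is placed in row 1, which forces R1C6 = 3.
Column 5 now contains 5; hence R2C5 = 6.
Row 2 already has 6; hence R2C6 = 5.
Column 6 already has 5; hence R3C6 = 6.
Cage h is given, leaving R4C3 = 5.
Cage f has sum 14; hence R4C2 = 6.
Cage e needs product 120, so R5C4 = 5.
In row 5, 6 can only go at R5C3, so R5C3 = 6.
Column 3 already has 6, which forces R6C3 = 4.
Row 6 now contains 4, so R6C6 = 1.
Cage c has product 48, which forces R2C1 = 2.
Cage c has product 48, leaving R2C2 = 4.
The 4 cells of cage c must have product 48; hence R2C3 = 3.
Row 2 already has 3, so R2C4 = 1.
Column 3 already has 4, leaving R3C3 = 2.
The 3 cells of cage l must have sum 7, so R5C5 = 2.
Column 6 now contains 1; hence R5C6 = 4.
Cage l needs sum 7, which forces R6C4 = 2.
Cage l has sum 7, which forces R6C5 = 3.
The two cells of cage k must have product 2, which forces R1C2 = 2.
Column 3 now contains 2, which forces R1C3 = 1.
Column 6 now contains 4, so R4C6 = 2.
The 3 cells of cage d must have product 30, so R5C2 = 1.
Cage d needs product 30; hence R6C1 = 6.
Row 6 already has 3, which forces R6C2 = 5.
The 3 cells of cage f must have sum 14; hence R3C1 = 5.
Column 2 now contains 5, leaving R3C2 = 3.
3 is placed in row 3, so R3C4 = 4.
Row 3 already has 4; hence R3C5 = 1.
Cage m's pair has sum 4, which forces R4C1 = 1.
Column 4 already has 4, leaving R4C4 = 3.
Column 5 now contains 1, leaving R4C5 = 4.
Row 5 already has 1, leaving R5C1 = 3.
Filled in: 4 2 1 6 5 3 / 2 4 3 1 6 5 / 5 3 2 4 1 6 / 1 6 5 3 4 2 / 3 1 6 5 2 4 / 6 5 4 2 3 1.

1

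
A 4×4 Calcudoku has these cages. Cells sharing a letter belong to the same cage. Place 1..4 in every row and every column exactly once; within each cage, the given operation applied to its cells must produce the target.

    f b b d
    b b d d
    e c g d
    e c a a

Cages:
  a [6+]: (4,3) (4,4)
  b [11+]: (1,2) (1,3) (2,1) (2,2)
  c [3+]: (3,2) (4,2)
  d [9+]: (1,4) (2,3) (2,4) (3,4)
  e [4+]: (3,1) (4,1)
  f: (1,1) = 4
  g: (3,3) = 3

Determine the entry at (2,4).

Cage f is given, so (1,1) = 4.
G is a freebie, which forces (3,3) = 3.
Cage b has sum 11, which forces (1,2) = 3.
The 4 cells of cage b must have sum 11; hence (2,2) = 4.
Row 3 already has 3, which forces (3,1) = 1.
1 is placed in row 3, leaving (3,2) = 2.
Row 3 already has 2, leaving (3,4) = 4.
Cage e's pair has sum 4, so (4,1) = 3.
2 is placed in column 2, which forces (4,2) = 1.
Column 4 already has 4, so (4,4) = 2.
Cage b has sum 11, so (1,3) = 2.
Column 4 already has 2, so (1,4) = 1.
Column 1 now contains 3, so (2,1) = 2.
Cage d has sum 9, which forces (2,3) = 1.
Cage d has sum 9, so (2,4) = 3.
Row 4 already has 2, which forces (4,3) = 4.
Filled in: 4 3 2 1 / 2 4 1 3 / 1 2 3 4 / 3 1 4 2.

3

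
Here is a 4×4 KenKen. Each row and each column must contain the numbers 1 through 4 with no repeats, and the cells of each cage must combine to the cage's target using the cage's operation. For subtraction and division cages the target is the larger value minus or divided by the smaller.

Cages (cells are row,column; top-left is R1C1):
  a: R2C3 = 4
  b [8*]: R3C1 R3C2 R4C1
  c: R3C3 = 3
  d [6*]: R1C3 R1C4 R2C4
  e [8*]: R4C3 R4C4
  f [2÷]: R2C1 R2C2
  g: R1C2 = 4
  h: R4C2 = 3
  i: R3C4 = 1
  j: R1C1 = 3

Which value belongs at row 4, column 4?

Cage j is given; hence R1C1 = 3.
Cage g is a single given cell, so R1C2 = 4.
Cage a is given, so R2C3 = 4.
Cage c is a single given cell, leaving R3C3 = 3.
Cage i is a single given cell, which forces R3C4 = 1.
Cage h is given, which forces R4C2 = 3.
4 is placed in column 3; hence R4C3 = 2.
Row 4 already has 2, which forces R4C4 = 4.
2 is placed in column 3, so R1C3 = 1.
Column 4 already has 1; hence R1C4 = 2.
The 3 cells of cage d must have product 6, so R2C4 = 3.
Cage b has product 8, so R3C1 = 4.
1 is placed in row 3; hence R3C2 = 2.
Row 4 now contains 4, which forces R4C1 = 1.
1 is placed in column 1, leaving R2C1 = 2.
2 is placed in column 2, which forces R2C2 = 1.
Filled in: 3 4 1 2 / 2 1 4 3 / 4 2 3 1 / 1 3 2 4.

4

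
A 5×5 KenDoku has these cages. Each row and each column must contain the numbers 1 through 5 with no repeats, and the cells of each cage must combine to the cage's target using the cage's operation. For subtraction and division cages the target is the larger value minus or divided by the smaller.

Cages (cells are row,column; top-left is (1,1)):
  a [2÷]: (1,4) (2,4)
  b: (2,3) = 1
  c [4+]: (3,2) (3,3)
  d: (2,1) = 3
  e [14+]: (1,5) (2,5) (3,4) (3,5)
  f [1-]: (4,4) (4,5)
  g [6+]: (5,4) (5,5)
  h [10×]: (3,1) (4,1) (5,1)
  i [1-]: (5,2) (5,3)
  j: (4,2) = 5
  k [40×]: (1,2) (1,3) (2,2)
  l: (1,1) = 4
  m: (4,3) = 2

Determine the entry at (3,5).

L is a freebie, which forces (1,1) = 4.
Cage d is a single given cell, so (2,1) = 3.
B is a freebie, leaving (2,3) = 1.
Column 3 already has 1, so (3,3) = 3.
Cage j is a single given cell, leaving (4,2) = 5.
Cage m is given; hence (4,3) = 2.
5 is placed in column 2, leaving (1,2) = 2.
Column 3 now contains 2; hence (1,3) = 5.
2 is placed in row 1, leaving (1,4) = 1.
Row 1 now contains 1, which forces (1,5) = 3.
Cage k has product 40; hence (2,2) = 4.
Row 2 now contains 4, leaving (2,4) = 2.
Row 2 already has 2; hence (2,5) = 5.
3 is placed in row 3, so (3,2) = 1.
Row 4 already has 2; hence (4,1) = 1.
3 is placed in column 5; hence (4,5) = 4.
4 is placed in column 2; hence (5,2) = 3.
Column 3 now contains 5, so (5,3) = 4.
4 is placed in row 5, leaving (5,4) = 5.
Cage h has product 10, which forces (3,1) = 5.
5 is placed in column 4, leaving (3,4) = 4.
Column 5 now contains 4, leaving (3,5) = 2.
4 is placed in row 4; hence (4,4) = 3.
Row 5 now contains 5, which forces (5,1) = 2.
Cage g needs two cells with sum 6, which forces (5,5) = 1.
Filled in: 4 2 5 1 3 / 3 4 1 2 5 / 5 1 3 4 2 / 1 5 2 3 4 / 2 3 4 5 1.

2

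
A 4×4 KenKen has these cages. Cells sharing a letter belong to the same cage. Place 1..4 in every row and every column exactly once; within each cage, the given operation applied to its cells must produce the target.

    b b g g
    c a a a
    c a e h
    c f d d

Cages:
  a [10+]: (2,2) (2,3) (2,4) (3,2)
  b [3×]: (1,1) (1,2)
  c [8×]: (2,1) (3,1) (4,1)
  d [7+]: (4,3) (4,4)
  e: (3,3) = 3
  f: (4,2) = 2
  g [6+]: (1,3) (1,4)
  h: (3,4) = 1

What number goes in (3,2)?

4

Cage e is a single given cell; hence (3,3) = 3.
Cage h is given, so (3,4) = 1.
Cage f is a single given cell; hence (4,2) = 2.
Column 3 now contains 3, which forces (4,3) = 4.
Row 4 already has 4, so (4,4) = 3.
4 is placed in column 3, so (1,3) = 2.
Cage g needs two cells with sum 6, which forces (1,4) = 4.
Cage a needs sum 10, so (2,2) = 3.
Cage a needs sum 10, which forces (2,3) = 1.
Cage a has sum 10, so (2,4) = 2.
Column 2 already has 2, which forces (3,2) = 4.
Row 4 already has 4, so (4,1) = 1.
1 is placed in column 1; hence (1,1) = 3.
3 is placed in column 2; hence (1,2) = 1.
2 is placed in row 2, leaving (2,1) = 4.
Row 3 already has 4, so (3,1) = 2.
Filled in: 3 1 2 4 / 4 3 1 2 / 2 4 3 1 / 1 2 4 3.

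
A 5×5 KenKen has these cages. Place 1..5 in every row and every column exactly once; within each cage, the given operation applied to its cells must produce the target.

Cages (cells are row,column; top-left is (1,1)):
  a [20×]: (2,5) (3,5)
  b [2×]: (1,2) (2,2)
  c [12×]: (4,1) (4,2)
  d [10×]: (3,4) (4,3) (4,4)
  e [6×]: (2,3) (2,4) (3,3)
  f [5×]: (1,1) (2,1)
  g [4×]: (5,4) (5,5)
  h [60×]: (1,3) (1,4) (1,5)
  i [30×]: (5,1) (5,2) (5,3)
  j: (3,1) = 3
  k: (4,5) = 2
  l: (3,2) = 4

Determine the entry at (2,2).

Cage j is a single given cell, so (3,1) = 3.
Cage l is given; hence (3,2) = 4.
Row 3 already has 4; hence (3,5) = 5.
Column 1 now contains 3, which forces (4,1) = 4.
Column 2 now contains 4, so (4,2) = 3.
Cage k is given, which forces (4,5) = 2.
Column 5 already has 5; hence (2,5) = 4.
Cage d needs product 10, so (3,4) = 2.
Cage i has product 30; hence (5,3) = 3.
Column 5 already has 4, so (5,5) = 1.
Column 5 already has 4, so (1,5) = 3.
Cage e needs product 6; hence (2,3) = 2.
Cage e has product 6, which forces (2,4) = 3.
Row 3 now contains 2, so (3,3) = 1.
Column 3 already has 1, so (4,3) = 5.
5 is placed in row 4, leaving (4,4) = 1.
1 is placed in row 5, leaving (5,4) = 4.
Cage b needs two cells with product 2, which forces (1,2) = 2.
Column 3 now contains 5, which forces (1,3) = 4.
Column 4 now contains 4; hence (1,4) = 5.
2 is placed in row 2, so (2,2) = 1.
Column 2 now contains 2, so (5,2) = 5.
Row 1 now contains 5; hence (1,1) = 1.
Row 2 already has 1; hence (2,1) = 5.
Row 5 now contains 5, so (5,1) = 2.
Filled in: 1 2 4 5 3 / 5 1 2 3 4 / 3 4 1 2 5 / 4 3 5 1 2 / 2 5 3 4 1.

1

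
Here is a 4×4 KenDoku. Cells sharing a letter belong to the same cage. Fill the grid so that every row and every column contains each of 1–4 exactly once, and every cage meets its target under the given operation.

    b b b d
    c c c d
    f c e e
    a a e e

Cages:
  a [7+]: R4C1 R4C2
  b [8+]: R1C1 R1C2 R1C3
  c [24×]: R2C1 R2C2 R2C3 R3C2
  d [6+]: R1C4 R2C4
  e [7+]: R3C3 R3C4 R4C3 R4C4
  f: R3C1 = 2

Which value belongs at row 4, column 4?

1

Cage f is a single given cell, leaving R3C1 = 2.
Row 1 needs a 2, and only R1C4 is open for it.
Column 4 already has 2, which forces R2C4 = 4.
Cage e needs sum 7, leaving R3C3 = 1.
Cage e needs sum 7, leaving R3C4 = 3.
Cage e needs sum 7, leaving R4C3 = 2.
Column 4 already has 2, so R4C4 = 1.
The 4 cells of cage c must have product 24, leaving R2C1 = 1.
Cage c has product 24, so R2C2 = 2.
Column 3 already has 2, leaving R2C3 = 3.
Row 3 now contains 3; hence R3C2 = 4.
Column 2 already has 4; hence R4C2 = 3.
Cage b has sum 8, so R1C1 = 3.
Column 2 now contains 3, so R1C2 = 1.
Column 3 now contains 3, so R1C3 = 4.
Row 4 now contains 3, which forces R4C1 = 4.
Filled in: 3 1 4 2 / 1 2 3 4 / 2 4 1 3 / 4 3 2 1.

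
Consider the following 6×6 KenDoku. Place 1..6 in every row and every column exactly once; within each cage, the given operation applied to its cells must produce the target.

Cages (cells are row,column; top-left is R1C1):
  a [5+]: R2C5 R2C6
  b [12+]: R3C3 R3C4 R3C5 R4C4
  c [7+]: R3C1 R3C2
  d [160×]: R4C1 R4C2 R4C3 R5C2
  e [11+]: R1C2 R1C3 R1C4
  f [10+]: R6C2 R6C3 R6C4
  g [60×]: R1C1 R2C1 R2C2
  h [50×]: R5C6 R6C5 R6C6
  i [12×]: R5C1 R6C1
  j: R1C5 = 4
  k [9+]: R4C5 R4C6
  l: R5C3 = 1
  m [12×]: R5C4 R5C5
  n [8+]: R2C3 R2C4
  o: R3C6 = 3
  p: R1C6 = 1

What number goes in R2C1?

Cage j is given, leaving R1C5 = 4.
P is a freebie, leaving R1C6 = 1.
O is a freebie, so R3C6 = 3.
Cage d needs product 160; hence R5C2 = 4.
Cage l is given; hence R5C3 = 1.
Cage h needs product 50, leaving R5C6 = 5.
Cage h has product 50; hence R6C5 = 5.
Cage h has product 50, which forces R6C6 = 2.
Cage a's pair has sum 5, leaving R2C5 = 1.
Column 6 now contains 2, so R2C6 = 4.
Cage k's pair has sum 9, which forces R4C5 = 3.
Cage k needs two cells with sum 9, which forces R4C6 = 6.
The 4 cells of cage b must have sum 12, which forces R3C5 = 2.
Column 5 now contains 2; hence R5C5 = 6.
Row 5 now contains 6; hence R5C4 = 2.
2 is placed in row 5, leaving R5C1 = 3.
Cage i needs two cells with product 12, so R6C1 = 4.
The 4 cells of cage d must have product 160, which forces R4C3 = 4.
Column 3 now contains 4, which forces R3C3 = 5.
Cage b needs sum 12, so R3C4 = 4.
Cage b needs sum 12, leaving R4C4 = 1.
The 3 cells of cage f must have sum 10, which forces R6C2 = 1.
Cage c's pair has sum 7, which forces R3C1 = 1.
Column 2 already has 1; hence R3C2 = 6.
The only place for 5 in row 1 is R1C1.
Cage g needs product 60, so R2C1 = 6.
Cage g needs product 60; hence R2C2 = 2.
2 is placed in row 2; hence R2C3 = 3.
Row 2 now contains 6, which forces R2C4 = 5.
Column 1 already has 5, so R4C1 = 2.
Cage d has product 160, leaving R4C2 = 5.
3 is placed in column 3, leaving R6C3 = 6.
Row 6 now contains 6, so R6C4 = 3.
Column 2 already has 2, which forces R1C2 = 3.
6 is placed in column 3, which forces R1C3 = 2.
3 is placed in column 4, so R1C4 = 6.
Completed grid: 5 3 2 6 4 1 / 6 2 3 5 1 4 / 1 6 5 4 2 3 / 2 5 4 1 3 6 / 3 4 1 2 6 5 / 4 1 6 3 5 2.

6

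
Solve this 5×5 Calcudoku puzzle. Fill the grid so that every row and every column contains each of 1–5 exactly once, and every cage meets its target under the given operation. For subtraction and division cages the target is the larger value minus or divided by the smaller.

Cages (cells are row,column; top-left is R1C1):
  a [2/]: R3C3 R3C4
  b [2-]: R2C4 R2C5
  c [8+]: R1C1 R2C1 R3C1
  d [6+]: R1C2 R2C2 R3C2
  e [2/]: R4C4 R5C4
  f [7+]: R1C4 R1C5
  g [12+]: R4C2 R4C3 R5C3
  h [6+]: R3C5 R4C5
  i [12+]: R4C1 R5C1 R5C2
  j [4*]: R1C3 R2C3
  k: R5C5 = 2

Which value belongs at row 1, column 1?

Cage k is given, so R5C5 = 2.
The two cells of cage e must have quotient 2; hence R4C4 = 2.
The two cells of cage a must have quotient 2, so R3C3 = 2.
Row 1 needs a 5, and only R1C1 is open for it.
Cage c has sum 8; hence R2C1 = 2.
Cage c has sum 8, which forces R3C1 = 1.
Row 3 already has 1, so R3C2 = 3.
Row 3 already has 1, so R3C4 = 4.
Row 3 already has 1, which forces R3C5 = 5.
Column 5 now contains 5, leaving R4C5 = 1.
Cage i needs sum 12, leaving R5C2 = 5.
4 is placed in column 4, leaving R5C4 = 1.
Cage d has sum 6, leaving R1C2 = 2.
4 is placed in column 4, which forces R1C4 = 3.
Cage f's pair has sum 7, which forces R1C5 = 4.
Column 2 already has 3, so R2C2 = 1.
Row 2 already has 1, so R2C3 = 4.
Cage b needs two cells with difference 2, so R2C4 = 5.
Column 5 now contains 1; hence R2C5 = 3.
5 is placed in column 2; hence R4C2 = 4.
The 3 cells of cage g must have sum 12; hence R4C3 = 5.
The 3 cells of cage g must have sum 12; hence R5C3 = 3.
4 is placed in row 1; hence R1C3 = 1.
4 is placed in row 4, leaving R4C1 = 3.
Row 5 now contains 3; hence R5C1 = 4.
The full grid is 5 2 1 3 4 / 2 1 4 5 3 / 1 3 2 4 5 / 3 4 5 2 1 / 4 5 3 1 2.

5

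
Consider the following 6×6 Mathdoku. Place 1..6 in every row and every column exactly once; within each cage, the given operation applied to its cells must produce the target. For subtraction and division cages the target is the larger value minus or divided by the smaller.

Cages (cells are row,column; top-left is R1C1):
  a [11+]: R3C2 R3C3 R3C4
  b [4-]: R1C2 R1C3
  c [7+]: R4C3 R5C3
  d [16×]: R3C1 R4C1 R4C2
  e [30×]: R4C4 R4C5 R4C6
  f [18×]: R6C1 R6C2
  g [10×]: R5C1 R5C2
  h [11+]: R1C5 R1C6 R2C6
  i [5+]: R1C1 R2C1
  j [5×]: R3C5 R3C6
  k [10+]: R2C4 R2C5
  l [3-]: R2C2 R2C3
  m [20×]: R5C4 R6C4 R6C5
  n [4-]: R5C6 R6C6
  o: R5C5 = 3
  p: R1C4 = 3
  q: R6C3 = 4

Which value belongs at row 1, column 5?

6

Cage p is a single given cell, which forces R1C4 = 3.
Cage o is given, which forces R5C5 = 3.
Q is a freebie, which forces R6C3 = 4.
Row 4 needs a 3, and only R4C6 is open for it.
The only place for 6 in row 4 is R4C3.
The two cells of cage c must have sum 7; hence R5C3 = 1.
The only place for 1 in row 4 is R4C1.
The two cells of cage i must have sum 5, so R1C1 = 2.
Row 1 already has 2, so R1C3 = 5.
Cage i's pair has sum 5, leaving R2C1 = 3.
Row 2 already has 3, leaving R2C3 = 2.
Cage d has product 16; hence R3C1 = 4.
Column 3 now contains 2; hence R3C3 = 3.
Cage d has product 16, so R4C2 = 4.
2 is placed in column 1, leaving R5C1 = 5.
Row 5 already has 5, so R5C2 = 2.
2 is placed in row 5; hence R5C4 = 4.
2 is placed in row 5, leaving R5C6 = 6.
Column 1 now contains 3, so R6C1 = 6.
6 is placed in row 6, which forces R6C2 = 3.
Cage b's pair has difference 4, so R1C2 = 1.
Cage h needs sum 11; hence R1C5 = 6.
1 is placed in row 1; hence R1C6 = 4.
The two cells of cage l must have difference 3, so R2C2 = 5.
4 is placed in column 4, so R2C4 = 6.
The two cells of cage k must have sum 10, leaving R2C5 = 4.
4 is placed in column 6, leaving R2C6 = 1.
The 3 cells of cage a must have sum 11, leaving R3C2 = 6.
The 3 cells of cage a must have sum 11; hence R3C4 = 2.
Column 6 now contains 1, so R3C6 = 5.
Column 4 already has 2, which forces R4C4 = 5.
5 is placed in row 4, leaving R4C5 = 2.
Column 4 now contains 5, which forces R6C4 = 1.
Row 6 already has 1, which forces R6C5 = 5.
Cage n needs two cells with difference 4, which forces R6C6 = 2.
Row 3 now contains 5, so R3C5 = 1.
The full grid is 2 1 5 3 6 4 / 3 5 2 6 4 1 / 4 6 3 2 1 5 / 1 4 6 5 2 3 / 5 2 1 4 3 6 / 6 3 4 1 5 2.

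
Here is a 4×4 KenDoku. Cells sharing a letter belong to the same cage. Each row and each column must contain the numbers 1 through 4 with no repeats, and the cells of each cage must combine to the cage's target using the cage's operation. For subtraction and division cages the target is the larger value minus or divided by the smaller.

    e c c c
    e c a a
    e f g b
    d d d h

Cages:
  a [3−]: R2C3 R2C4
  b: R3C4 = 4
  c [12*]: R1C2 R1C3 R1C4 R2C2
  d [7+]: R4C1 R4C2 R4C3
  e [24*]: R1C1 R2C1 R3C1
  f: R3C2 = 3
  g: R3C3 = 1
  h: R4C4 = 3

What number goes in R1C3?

Cage f is a single given cell, leaving R3C2 = 3.
G is a freebie, leaving R3C3 = 1.
Cage b is given; hence R3C4 = 4.
Cage h is a single given cell, which forces R4C4 = 3.
Cage c needs product 12, so R1C3 = 3.
Column 3 already has 1, leaving R2C3 = 4.
Column 4 already has 4, so R2C4 = 1.
4 is placed in row 3; hence R3C1 = 2.
Column 3 now contains 4, which forces R4C3 = 2.
Row 1 already has 3, which forces R1C1 = 4.
The 4 cells of cage c must have product 12; hence R1C2 = 1.
Column 4 now contains 1, which forces R1C4 = 2.
Row 2 now contains 4; hence R2C1 = 3.
1 is placed in row 2, leaving R2C2 = 2.
Column 1 now contains 4, which forces R4C1 = 1.
Column 2 already has 1; hence R4C2 = 4.
The full grid is 4 1 3 2 / 3 2 4 1 / 2 3 1 4 / 1 4 2 3.

3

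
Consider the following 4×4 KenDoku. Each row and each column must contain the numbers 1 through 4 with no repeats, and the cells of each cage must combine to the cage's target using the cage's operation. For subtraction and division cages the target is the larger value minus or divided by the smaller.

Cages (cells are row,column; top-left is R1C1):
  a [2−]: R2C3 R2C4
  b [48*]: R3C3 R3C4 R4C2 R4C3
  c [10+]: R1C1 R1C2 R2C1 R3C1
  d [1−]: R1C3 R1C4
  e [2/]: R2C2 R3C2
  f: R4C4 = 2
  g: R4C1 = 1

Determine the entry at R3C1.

3

Cage g is a single given cell, so R4C1 = 1.
Cage f is given; hence R4C4 = 2.
The 4 cells of cage c must have sum 10, so R1C2 = 1.
The only place for 3 in row 3 is R3C1.
Row 3 needs a 2, and only R3C2 is open for it.
Column 2 now contains 2; hence R2C2 = 4.
Column 2 already has 4, which forces R4C2 = 3.
Row 4 now contains 3, which forces R4C3 = 4.
Cage c has sum 10, leaving R1C1 = 4.
Row 1 now contains 4, leaving R1C4 = 3.
4 is placed in row 2, which forces R2C1 = 2.
Column 4 now contains 3; hence R2C4 = 1.
4 is placed in column 3, which forces R3C3 = 1.
Cage b needs product 48, which forces R3C4 = 4.
Row 1 now contains 3, leaving R1C3 = 2.
Row 2 now contains 1, so R2C3 = 3.
The full grid is 4 1 2 3 / 2 4 3 1 / 3 2 1 4 / 1 3 4 2.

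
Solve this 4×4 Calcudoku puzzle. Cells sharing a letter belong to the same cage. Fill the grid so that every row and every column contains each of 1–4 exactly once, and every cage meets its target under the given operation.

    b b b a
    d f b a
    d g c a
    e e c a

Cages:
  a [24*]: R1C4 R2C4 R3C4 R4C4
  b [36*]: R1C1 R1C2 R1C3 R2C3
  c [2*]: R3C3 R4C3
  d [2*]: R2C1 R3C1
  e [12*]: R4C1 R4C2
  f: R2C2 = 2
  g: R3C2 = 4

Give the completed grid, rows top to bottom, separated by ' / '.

3 1 4 2 / 1 2 3 4 / 2 4 1 3 / 4 3 2 1

Cage f is a single given cell, leaving R2C2 = 2.
Cage b needs product 36, which forces R2C3 = 3.
G is a freebie; hence R3C2 = 4.
Column 2 now contains 4; hence R4C2 = 3.
Cage b has product 36; hence R1C1 = 3.
3 is placed in column 2; hence R1C2 = 1.
Cage b has product 36, leaving R1C3 = 4.
Row 1 already has 4, so R1C4 = 2.
Row 2 already has 2, leaving R2C1 = 1.
Row 2 now contains 1; hence R2C4 = 4.
Cage d's pair has product 2; hence R3C1 = 2.
Row 3 already has 2, so R3C3 = 1.
1 is placed in row 3; hence R3C4 = 3.
3 is placed in row 4, leaving R4C1 = 4.
Column 3 already has 1, so R4C3 = 2.
Column 4 already has 4, leaving R4C4 = 1.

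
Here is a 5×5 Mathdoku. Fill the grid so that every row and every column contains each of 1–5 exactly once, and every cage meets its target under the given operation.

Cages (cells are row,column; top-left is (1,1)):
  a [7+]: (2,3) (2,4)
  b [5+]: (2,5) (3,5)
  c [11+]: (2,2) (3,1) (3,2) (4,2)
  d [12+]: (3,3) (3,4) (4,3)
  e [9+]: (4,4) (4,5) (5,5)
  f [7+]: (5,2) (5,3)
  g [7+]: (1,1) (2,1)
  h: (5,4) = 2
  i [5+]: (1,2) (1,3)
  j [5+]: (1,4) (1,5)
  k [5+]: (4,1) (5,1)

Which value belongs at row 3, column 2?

H is a freebie, which forces (5,4) = 2.
In row 1, 5 can only go at (1,1), so (1,1) = 5.
The two cells of cage g must have sum 7, leaving (2,1) = 2.
In row 2, 5 can only go at (2,2), so (2,2) = 5.
Row 2 needs a 1, and only (2,5) is open for it.
Cage b's pair has sum 5; hence (3,5) = 4.
Cage j needs two cells with sum 5, leaving (1,4) = 3.
4 is placed in column 5, so (1,5) = 2.
3 is placed in column 4, leaving (2,4) = 4.
3 is placed in column 4, so (3,4) = 5.
4 is placed in column 4; hence (4,4) = 1.
Row 2 already has 4, leaving (2,3) = 3.
3 is placed in column 3, which forces (3,3) = 2.
Row 4 already has 1, leaving (4,1) = 4.
Row 4 now contains 4, which forces (4,3) = 5.
Row 4 already has 5, which forces (4,5) = 3.
Cage k's pair has sum 5, so (5,1) = 1.
3 is placed in column 3; hence (5,3) = 4.
3 is placed in column 5, which forces (5,5) = 5.
Cage i needs two cells with sum 5; hence (1,2) = 4.
Column 3 now contains 4, which forces (1,3) = 1.
Column 1 already has 1, which forces (3,1) = 3.
The 4 cells of cage c must have sum 11, leaving (3,2) = 1.
Row 4 now contains 3, leaving (4,2) = 2.
4 is placed in row 5; hence (5,2) = 3.
Completed grid: 5 4 1 3 2 / 2 5 3 4 1 / 3 1 2 5 4 / 4 2 5 1 3 / 1 3 4 2 5.

1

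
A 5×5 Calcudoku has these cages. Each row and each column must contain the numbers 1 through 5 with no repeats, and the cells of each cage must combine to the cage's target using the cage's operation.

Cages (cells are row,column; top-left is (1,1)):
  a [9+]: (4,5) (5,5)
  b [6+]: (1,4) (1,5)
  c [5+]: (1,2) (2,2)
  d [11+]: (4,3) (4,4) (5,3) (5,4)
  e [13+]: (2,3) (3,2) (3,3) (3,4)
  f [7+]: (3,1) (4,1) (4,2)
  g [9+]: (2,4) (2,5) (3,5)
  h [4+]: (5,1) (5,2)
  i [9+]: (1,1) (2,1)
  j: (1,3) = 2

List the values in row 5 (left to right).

3 1 5 2 4

J is a freebie, which forces (1,3) = 2.
In row 1, 3 can only go at (1,2), so (1,2) = 3.
Cage c's pair has sum 5, so (2,2) = 2.
Cage h needs two cells with sum 4, leaving (5,1) = 3.
Column 2 now contains 3, leaving (5,2) = 1.
Column 2 already has 1, so (4,2) = 4.
Row 4 already has 4; hence (4,5) = 5.
Cage d needs sum 11, leaving (5,4) = 2.
Column 5 now contains 5, which forces (5,5) = 4.
Cage b's pair has sum 6, which forces (1,4) = 5.
Column 5 now contains 5, which forces (1,5) = 1.
Column 4 already has 5, leaving (2,4) = 4.
Column 5 already has 1, which forces (2,5) = 3.
Column 2 already has 4, so (3,2) = 5.
3 is placed in column 5, so (3,5) = 2.
Row 5 now contains 4, which forces (5,3) = 5.
Row 1 already has 5, which forces (1,1) = 4.
Row 2 already has 4, which forces (2,1) = 5.
3 is placed in row 2; hence (2,3) = 1.
2 is placed in row 3, leaving (3,1) = 1.
Cage e has sum 13; hence (3,3) = 4.
Cage e needs sum 13; hence (3,4) = 3.
Cage f has sum 7; hence (4,1) = 2.
1 is placed in column 3; hence (4,3) = 3.
Column 4 already has 3, so (4,4) = 1.
Filled in: 4 3 2 5 1 / 5 2 1 4 3 / 1 5 4 3 2 / 2 4 3 1 5 / 3 1 5 2 4.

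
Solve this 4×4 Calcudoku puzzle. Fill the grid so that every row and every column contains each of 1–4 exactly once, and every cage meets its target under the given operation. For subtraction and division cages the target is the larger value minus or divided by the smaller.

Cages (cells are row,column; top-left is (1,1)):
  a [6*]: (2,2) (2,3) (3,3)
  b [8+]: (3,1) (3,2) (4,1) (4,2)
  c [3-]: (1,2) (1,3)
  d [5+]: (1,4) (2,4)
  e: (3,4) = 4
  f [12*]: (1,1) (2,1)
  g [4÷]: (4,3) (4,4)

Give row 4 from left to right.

2 3 4 1

E is a freebie; hence (3,4) = 4.
Column 4 now contains 4, leaving (4,4) = 1.
Row 4 now contains 1; hence (4,3) = 4.
Cage c's pair has difference 3; hence (1,2) = 4.
4 is placed in column 3, so (1,3) = 1.
Row 1 already has 4, so (1,1) = 3.
Row 1 now contains 3, which forces (1,4) = 2.
Cage f needs two cells with product 12, so (2,1) = 4.
The 3 cells of cage a must have product 6; hence (2,2) = 1.
2 is placed in column 4, which forces (2,4) = 3.
Column 2 now contains 1, so (3,2) = 2.
Row 3 already has 2, so (3,3) = 3.
Column 1 now contains 3; hence (4,1) = 2.
Column 2 now contains 2, leaving (4,2) = 3.
Row 2 already has 3, which forces (2,3) = 2.
Row 3 already has 2, so (3,1) = 1.
The full grid is 3 4 1 2 / 4 1 2 3 / 1 2 3 4 / 2 3 4 1.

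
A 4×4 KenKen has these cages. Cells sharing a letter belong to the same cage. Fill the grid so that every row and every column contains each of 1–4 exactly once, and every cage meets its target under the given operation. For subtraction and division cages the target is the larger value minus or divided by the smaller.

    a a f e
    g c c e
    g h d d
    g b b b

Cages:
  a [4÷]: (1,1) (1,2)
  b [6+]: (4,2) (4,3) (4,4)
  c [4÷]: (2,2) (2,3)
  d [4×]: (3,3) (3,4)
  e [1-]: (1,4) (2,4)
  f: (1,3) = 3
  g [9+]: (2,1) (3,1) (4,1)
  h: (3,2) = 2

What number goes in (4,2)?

F is a freebie, which forces (1,3) = 3.
H is a freebie; hence (3,2) = 2.
In row 1, 2 can only go at (1,4), so (1,4) = 2.
Cage b has sum 6, which forces (4,3) = 2.
Cage g needs sum 9, which forces (2,1) = 2.
In row 2, 3 can only go at (2,4), so (2,4) = 3.
Cage b needs sum 6; hence (4,2) = 3.
Column 4 already has 3, which forces (4,4) = 1.
The 3 cells of cage g must have sum 9, which forces (3,1) = 3.
Cage d's pair has product 4; hence (3,3) = 1.
1 is placed in column 4, so (3,4) = 4.
Row 4 now contains 3, which forces (4,1) = 4.
Column 1 now contains 4, so (1,1) = 1.
Cage a needs two cells with quotient 4; hence (1,2) = 4.
The two cells of cage c must have quotient 4, which forces (2,2) = 1.
Column 3 already has 1, leaving (2,3) = 4.
Completed grid: 1 4 3 2 / 2 1 4 3 / 3 2 1 4 / 4 3 2 1.

3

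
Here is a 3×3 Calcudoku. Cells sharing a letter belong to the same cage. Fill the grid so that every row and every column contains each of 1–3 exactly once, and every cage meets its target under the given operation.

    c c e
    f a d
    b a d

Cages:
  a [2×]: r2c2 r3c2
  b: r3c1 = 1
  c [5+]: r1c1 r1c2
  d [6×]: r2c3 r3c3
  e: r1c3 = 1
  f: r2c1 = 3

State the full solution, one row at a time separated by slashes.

Cage e is a single given cell; hence r1c3 = 1.
F is a freebie, which forces r2c1 = 3.
Row 2 now contains 3, which forces r2c3 = 2.
B is a freebie; hence r3c1 = 1.
Row 3 now contains 1, which forces r3c2 = 2.
Column 3 already has 2, leaving r3c3 = 3.
3 is placed in column 1, which forces r1c1 = 2.
Column 2 already has 2, leaving r1c2 = 3.
Row 2 now contains 2, which forces r2c2 = 1.

2 3 1 / 3 1 2 / 1 2 3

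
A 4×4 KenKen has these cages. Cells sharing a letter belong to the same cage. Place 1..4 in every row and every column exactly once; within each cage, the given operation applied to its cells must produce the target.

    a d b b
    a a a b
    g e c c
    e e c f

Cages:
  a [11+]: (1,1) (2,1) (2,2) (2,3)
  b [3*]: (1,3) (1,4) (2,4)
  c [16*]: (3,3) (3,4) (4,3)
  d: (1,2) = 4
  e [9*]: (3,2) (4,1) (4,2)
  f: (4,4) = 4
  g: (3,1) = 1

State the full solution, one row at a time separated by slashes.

2 4 1 3 / 4 2 3 1 / 1 3 4 2 / 3 1 2 4

Cage d is given, which forces (1,2) = 4.
The 3 cells of cage b must have product 3, so (1,3) = 1.
Cage b has product 3, which forces (1,4) = 3.
Cage b has product 3, which forces (2,4) = 1.
Cage g is given, so (3,1) = 1.
Cage e needs product 9, which forces (3,2) = 3.
1 is placed in column 3, so (3,3) = 4.
4 is placed in row 3, which forces (3,4) = 2.
Cage e has product 9, which forces (4,1) = 3.
Cage e needs product 9, so (4,2) = 1.
4 is placed in column 3, so (4,3) = 2.
Cage f is a single given cell, so (4,4) = 4.
Row 1 now contains 3, so (1,1) = 2.
The 4 cells of cage a must have sum 11; hence (2,1) = 4.
Column 2 already has 3, which forces (2,2) = 2.
Column 3 now contains 2; hence (2,3) = 3.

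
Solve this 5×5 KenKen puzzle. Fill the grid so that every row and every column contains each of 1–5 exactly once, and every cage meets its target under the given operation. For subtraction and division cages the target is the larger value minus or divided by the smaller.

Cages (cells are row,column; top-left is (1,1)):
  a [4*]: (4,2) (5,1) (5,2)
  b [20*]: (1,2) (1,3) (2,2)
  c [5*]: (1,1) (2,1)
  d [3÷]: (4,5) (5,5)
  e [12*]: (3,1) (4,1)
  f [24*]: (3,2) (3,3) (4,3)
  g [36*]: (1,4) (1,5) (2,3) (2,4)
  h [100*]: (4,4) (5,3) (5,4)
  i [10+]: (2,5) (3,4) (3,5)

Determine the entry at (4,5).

The 3 cells of cage h must have product 100, leaving (4,4) = 5.
Cage h has product 100; hence (5,3) = 5.
Cage h has product 100, so (5,4) = 4.
Cage a needs product 4, leaving (4,2) = 2.
The 3 cells of cage a must have product 4, leaving (5,1) = 2.
Row 5 now contains 4, so (5,2) = 1.
1 is placed in row 5, which forces (5,5) = 3.
The 3 cells of cage b must have product 20; hence (1,3) = 1.
The 4 cells of cage g must have product 36, so (1,4) = 3.
Cage g has product 36, which forces (2,3) = 3.
Cage f needs product 24, leaving (3,3) = 2.
Column 4 now contains 3, leaving (3,4) = 1.
Column 3 now contains 3, leaving (4,3) = 4.
Column 5 already has 3, leaving (4,5) = 1.
Row 1 already has 1, which forces (1,1) = 5.
5 is placed in row 1, leaving (1,2) = 4.
Cage g has product 36; hence (1,5) = 2.
The two cells of cage c must have product 5, so (2,1) = 1.
Column 2 already has 4, so (2,2) = 5.
Column 4 now contains 1; hence (2,4) = 2.
5 is placed in row 2, leaving (2,5) = 4.
Cage e's pair has product 12, which forces (3,1) = 4.
The 3 cells of cage f must have product 24; hence (3,2) = 3.
Column 5 now contains 4, which forces (3,5) = 5.
Row 4 already has 4; hence (4,1) = 3.
Filled in: 5 4 1 3 2 / 1 5 3 2 4 / 4 3 2 1 5 / 3 2 4 5 1 / 2 1 5 4 3.

1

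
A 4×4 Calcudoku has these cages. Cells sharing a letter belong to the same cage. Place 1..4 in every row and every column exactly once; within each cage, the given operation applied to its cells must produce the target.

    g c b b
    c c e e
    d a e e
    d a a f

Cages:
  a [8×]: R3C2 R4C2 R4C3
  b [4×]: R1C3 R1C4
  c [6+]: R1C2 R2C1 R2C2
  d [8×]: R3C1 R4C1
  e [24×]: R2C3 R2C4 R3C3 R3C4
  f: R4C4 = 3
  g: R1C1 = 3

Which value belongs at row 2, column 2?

3

Cage g is given, leaving R1C1 = 3.
Cage f is given; hence R4C4 = 3.
Row 1 needs a 2, and only R1C2 is open for it.
The 3 cells of cage c must have sum 6, so R2C1 = 1.
Cage c has sum 6, leaving R2C2 = 3.
Cage a has product 8, so R4C3 = 2.
2 is placed in column 3, so R2C3 = 4.
The 4 cells of cage e must have product 24, leaving R2C4 = 2.
Cage d's pair has product 8, so R3C1 = 2.
Cage e has product 24, which forces R3C3 = 3.
Cage e has product 24, leaving R3C4 = 1.
Row 4 already has 2; hence R4C1 = 4.
4 is placed in row 4, which forces R4C2 = 1.
Column 3 now contains 4; hence R1C3 = 1.
Column 4 already has 1, which forces R1C4 = 4.
Row 3 already has 1, which forces R3C2 = 4.
Filled in: 3 2 1 4 / 1 3 4 2 / 2 4 3 1 / 4 1 2 3.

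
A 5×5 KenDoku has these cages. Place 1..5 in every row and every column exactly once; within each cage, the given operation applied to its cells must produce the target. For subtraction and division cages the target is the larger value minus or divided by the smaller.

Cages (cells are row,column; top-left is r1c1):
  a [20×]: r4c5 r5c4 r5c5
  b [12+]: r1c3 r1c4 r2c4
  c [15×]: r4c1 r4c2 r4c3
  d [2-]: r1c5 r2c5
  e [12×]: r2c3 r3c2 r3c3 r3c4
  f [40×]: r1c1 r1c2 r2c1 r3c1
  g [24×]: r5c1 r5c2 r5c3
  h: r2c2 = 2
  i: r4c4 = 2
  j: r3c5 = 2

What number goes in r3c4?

1

Cage h is given, which forces r2c2 = 2.
Row 2 already has 2; hence r2c3 = 1.
Cage j is a single given cell, so r3c5 = 2.
I is a freebie; hence r4c4 = 2.
The 4 cells of cage f must have product 40; hence r1c1 = 2.
The 3 cells of cage g must have product 24; hence r5c3 = 2.
In row 3, 5 can only go at r3c1, so r3c1 = 5.
Cage f needs product 40, leaving r1c2 = 1.
Column 1 now contains 5, leaving r2c1 = 4.
Column 1 now contains 4, so r5c1 = 3.
3 is placed in row 5, so r5c2 = 4.
4 is placed in column 2, leaving r3c2 = 3.
Cage e has product 12, which forces r3c3 = 4.
Cage e needs product 12, leaving r3c4 = 1.
3 is placed in column 1; hence r4c1 = 1.
Column 2 already has 3, leaving r4c2 = 5.
Row 4 now contains 5; hence r4c3 = 3.
Cage a has product 20, leaving r4c5 = 4.
Column 4 now contains 1; hence r5c4 = 5.
5 is placed in row 5, so r5c5 = 1.
Column 3 already has 3, which forces r1c3 = 5.
Cage b needs sum 12, so r1c4 = 4.
5 is placed in row 1, which forces r1c5 = 3.
Column 4 now contains 5, leaving r2c4 = 3.
3 is placed in column 5; hence r2c5 = 5.
Filled in: 2 1 5 4 3 / 4 2 1 3 5 / 5 3 4 1 2 / 1 5 3 2 4 / 3 4 2 5 1.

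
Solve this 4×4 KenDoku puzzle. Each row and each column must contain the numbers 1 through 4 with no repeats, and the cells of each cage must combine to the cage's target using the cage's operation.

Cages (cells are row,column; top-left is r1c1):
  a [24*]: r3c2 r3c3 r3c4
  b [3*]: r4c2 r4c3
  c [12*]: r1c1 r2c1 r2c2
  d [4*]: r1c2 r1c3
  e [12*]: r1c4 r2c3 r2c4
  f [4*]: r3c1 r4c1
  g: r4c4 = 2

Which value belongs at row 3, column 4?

G is a freebie; hence r4c4 = 2.
Row 1 needs a 2, and only r1c1 is open for it.
Cage c needs product 12, leaving r2c1 = 3.
Cage c has product 12; hence r2c2 = 2.
The 3 cells of cage e must have product 12; hence r1c4 = 3.
The 3 cells of cage a must have product 24; hence r3c3 = 2.
3 is placed in column 4; hence r3c4 = 4.
The 3 cells of cage e must have product 12, leaving r2c3 = 4.
Column 4 already has 4, which forces r2c4 = 1.
4 is placed in row 3, which forces r3c1 = 1.
4 is placed in row 3, leaving r3c2 = 3.
Cage f's pair has product 4; hence r4c1 = 4.
Column 2 now contains 3, which forces r4c2 = 1.
Row 4 now contains 1, which forces r4c3 = 3.
Column 2 now contains 1, so r1c2 = 4.
Column 3 now contains 4, leaving r1c3 = 1.
Completed grid: 2 4 1 3 / 3 2 4 1 / 1 3 2 4 / 4 1 3 2.

4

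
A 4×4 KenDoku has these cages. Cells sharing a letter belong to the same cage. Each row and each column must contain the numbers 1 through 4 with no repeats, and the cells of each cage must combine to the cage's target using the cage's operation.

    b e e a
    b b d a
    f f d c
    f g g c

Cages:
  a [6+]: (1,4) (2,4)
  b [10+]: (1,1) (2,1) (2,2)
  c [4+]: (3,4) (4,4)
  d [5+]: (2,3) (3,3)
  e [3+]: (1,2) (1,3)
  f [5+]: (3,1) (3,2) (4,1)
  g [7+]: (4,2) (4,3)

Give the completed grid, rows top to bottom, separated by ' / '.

3 1 2 4 / 4 3 1 2 / 1 2 4 3 / 2 4 3 1

Row 1 needs a 3, and only (1,1) is open for it.
Cage b has sum 10, which forces (2,1) = 4.
Cage b has sum 10; hence (2,2) = 3.
Row 2 already has 4, leaving (2,4) = 2.
Column 1 now contains 3, which forces (3,1) = 1.
Cage f has sum 5; hence (3,2) = 2.
Row 3 now contains 1, so (3,4) = 3.
Cage f has sum 5, leaving (4,1) = 2.
Column 2 already has 3; hence (4,2) = 4.
4 is placed in row 4, leaving (4,3) = 3.
3 is placed in column 4, which forces (4,4) = 1.
Column 2 already has 2, so (1,2) = 1.
The two cells of cage e must have sum 3, so (1,3) = 2.
2 is placed in column 4, so (1,4) = 4.
2 is placed in row 2, which forces (2,3) = 1.
Row 3 now contains 3, which forces (3,3) = 4.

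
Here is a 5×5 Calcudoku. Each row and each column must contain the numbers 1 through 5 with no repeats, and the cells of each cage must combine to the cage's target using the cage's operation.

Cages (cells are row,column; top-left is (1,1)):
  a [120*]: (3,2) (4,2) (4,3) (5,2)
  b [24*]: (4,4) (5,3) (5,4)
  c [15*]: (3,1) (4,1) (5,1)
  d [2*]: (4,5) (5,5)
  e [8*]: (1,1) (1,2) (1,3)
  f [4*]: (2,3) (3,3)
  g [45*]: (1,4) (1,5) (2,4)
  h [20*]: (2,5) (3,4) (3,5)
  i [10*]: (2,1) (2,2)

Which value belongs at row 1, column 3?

2

Cage g needs product 45; hence (1,4) = 5.
The 3 cells of cage g must have product 45, leaving (1,5) = 3.
Cage g needs product 45, leaving (2,4) = 3.
Cage b needs product 24, which forces (5,3) = 3.
Column 1 needs a 4, and only (1,1) is open for it.
The only place for 2 in column 1 is (2,1).
Row 2 now contains 2, so (2,2) = 5.
Cage h has product 20, which forces (3,5) = 5.
Cage a needs product 120, so (4,3) = 5.
The 3 cells of cage c must have product 15; hence (5,1) = 5.
The only place for 2 in row 3 is (3,2).
Column 2 now contains 2; hence (1,2) = 1.
The 3 cells of cage e must have product 8, so (1,3) = 2.
Cage a needs product 120; hence (4,2) = 3.
Column 2 now contains 2; hence (5,2) = 4.
Row 5 now contains 4, leaving (5,4) = 2.
Row 5 already has 2, leaving (5,5) = 1.
1 is placed in column 5; hence (2,5) = 4.
The 3 cells of cage c must have product 15, which forces (3,1) = 3.
Cage h has product 20, which forces (3,4) = 1.
Row 4 now contains 3; hence (4,1) = 1.
Column 4 already has 2, which forces (4,4) = 4.
1 is placed in column 5, which forces (4,5) = 2.
4 is placed in row 2, so (2,3) = 1.
1 is placed in row 3, so (3,3) = 4.
Completed grid: 4 1 2 5 3 / 2 5 1 3 4 / 3 2 4 1 5 / 1 3 5 4 2 / 5 4 3 2 1.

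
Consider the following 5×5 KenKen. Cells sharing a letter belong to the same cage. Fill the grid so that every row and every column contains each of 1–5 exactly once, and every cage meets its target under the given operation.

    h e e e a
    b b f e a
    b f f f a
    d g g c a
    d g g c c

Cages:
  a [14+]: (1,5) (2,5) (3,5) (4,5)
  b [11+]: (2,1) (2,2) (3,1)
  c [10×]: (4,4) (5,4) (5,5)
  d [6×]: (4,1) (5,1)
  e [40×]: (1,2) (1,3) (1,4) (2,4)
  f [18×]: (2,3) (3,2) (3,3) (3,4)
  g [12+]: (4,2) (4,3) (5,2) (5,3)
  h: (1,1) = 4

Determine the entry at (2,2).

Cage h is a single given cell, leaving (1,1) = 4.
The 4 cells of cage f must have product 18, leaving (2,3) = 3.
The 4 cells of cage e must have product 40; hence (2,4) = 4.
Cage b has sum 11, so (2,1) = 1.
Row 2 now contains 4; hence (2,2) = 5.
Row 2 now contains 5, which forces (2,5) = 2.
Cage b has sum 11; hence (3,1) = 5.
The only place for 3 in row 1 is (1,5).
Column 5 now contains 3, which forces (3,5) = 4.
The 4 cells of cage a must have sum 14, which forces (4,5) = 5.
5 is placed in column 5, so (5,5) = 1.
Cage c needs product 10; hence (4,4) = 2.
The 3 cells of cage c must have product 10, leaving (5,4) = 5.
Cage e has product 40, leaving (1,2) = 2.
Cage e needs product 40, leaving (1,3) = 5.
Column 4 now contains 5, which forces (1,4) = 1.
1 is placed in column 4, so (3,4) = 3.
Row 4 already has 2; hence (4,1) = 3.
Cage g needs sum 12, leaving (4,2) = 4.
The 4 cells of cage g must have sum 12, which forces (4,3) = 1.
The two cells of cage d must have product 6, leaving (5,1) = 2.
Cage g needs sum 12, which forces (5,2) = 3.
The 4 cells of cage g must have sum 12, which forces (5,3) = 4.
3 is placed in row 3, leaving (3,2) = 1.
Column 3 already has 1, so (3,3) = 2.
Completed grid: 4 2 5 1 3 / 1 5 3 4 2 / 5 1 2 3 4 / 3 4 1 2 5 / 2 3 4 5 1.

5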